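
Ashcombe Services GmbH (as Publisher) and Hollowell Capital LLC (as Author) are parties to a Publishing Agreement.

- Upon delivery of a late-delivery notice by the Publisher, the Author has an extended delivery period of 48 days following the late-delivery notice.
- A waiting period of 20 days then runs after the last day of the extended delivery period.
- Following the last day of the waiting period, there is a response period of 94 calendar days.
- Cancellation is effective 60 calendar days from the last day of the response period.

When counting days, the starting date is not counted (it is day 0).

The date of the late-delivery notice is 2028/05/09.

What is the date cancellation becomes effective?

2028/12/17

Adding 48 calendar days to 2028/05/09 gives 2028/06/26, which is the last day of the extended delivery period.
The last day of the waiting period: 20 calendar days after 2028/06/26 is 2028/07/16.
The last day of the response period: 2028/07/16 + 94 days = 2028/10/18.
Adding 60 calendar days to 2028/10/18 gives 2028/12/17, which is the date cancellation becomes effective.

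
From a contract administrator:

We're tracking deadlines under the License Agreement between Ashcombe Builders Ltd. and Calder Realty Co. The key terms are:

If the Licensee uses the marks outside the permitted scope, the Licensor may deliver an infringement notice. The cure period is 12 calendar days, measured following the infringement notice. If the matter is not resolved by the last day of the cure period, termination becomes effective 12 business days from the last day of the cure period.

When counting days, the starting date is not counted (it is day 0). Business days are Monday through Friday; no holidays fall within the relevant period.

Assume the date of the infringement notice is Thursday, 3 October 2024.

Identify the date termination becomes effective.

31 October 2024

Adding 12 calendar days to 3 October 2024 gives 15 October 2024, which is the last day of the cure period.
The date termination becomes effective: counting 12 business days from Tuesday, 15 October 2024 (Oct 16, Oct 17, Oct 18, Oct 21, …, Oct 29, Oct 30, Oct 31, skipping weekends) reaches Thursday, 31 October 2024.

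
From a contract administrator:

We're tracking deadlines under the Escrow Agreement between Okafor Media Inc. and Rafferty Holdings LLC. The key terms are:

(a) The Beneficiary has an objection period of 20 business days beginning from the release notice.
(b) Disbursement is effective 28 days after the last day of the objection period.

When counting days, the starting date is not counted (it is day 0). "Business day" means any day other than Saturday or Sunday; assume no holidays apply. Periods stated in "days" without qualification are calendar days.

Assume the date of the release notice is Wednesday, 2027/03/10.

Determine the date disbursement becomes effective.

2027/05/05

The last day of the objection period: 20 business days after Wednesday, 2027/03/10, skipping weekends — Mar 11, Mar 12, Mar 15, Mar 16, …, Apr 5, Apr 6, Apr 7 — lands on Wednesday, 2027/04/07.
The date disbursement becomes effective: 28 calendar days after 2027/04/07 is 2027/05/05.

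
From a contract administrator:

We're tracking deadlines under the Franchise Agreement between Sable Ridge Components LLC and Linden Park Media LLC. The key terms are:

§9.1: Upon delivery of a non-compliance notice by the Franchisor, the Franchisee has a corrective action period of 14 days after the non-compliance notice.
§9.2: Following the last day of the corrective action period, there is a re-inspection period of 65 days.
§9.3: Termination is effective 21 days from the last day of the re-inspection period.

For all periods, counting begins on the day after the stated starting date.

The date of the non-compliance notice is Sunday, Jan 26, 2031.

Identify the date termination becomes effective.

May 6, 2031

The last day of the corrective action period: Jan 26, 2031 + 14 days = Feb 9, 2031.
Adding 65 calendar days to Feb 9, 2031 gives Apr 15, 2031, which is the last day of the re-inspection period.
Adding 21 calendar days to Apr 15, 2031 gives May 6, 2031, which is the date termination becomes effective.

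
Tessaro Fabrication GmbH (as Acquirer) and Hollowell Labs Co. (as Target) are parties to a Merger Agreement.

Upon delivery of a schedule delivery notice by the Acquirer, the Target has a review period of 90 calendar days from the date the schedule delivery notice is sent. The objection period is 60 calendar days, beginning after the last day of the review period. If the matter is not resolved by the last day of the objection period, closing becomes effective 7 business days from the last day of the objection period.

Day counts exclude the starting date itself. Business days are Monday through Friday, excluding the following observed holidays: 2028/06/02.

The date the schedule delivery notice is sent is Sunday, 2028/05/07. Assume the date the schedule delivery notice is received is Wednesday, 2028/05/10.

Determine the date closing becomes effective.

2028/10/13

The last day of the review period: 90 calendar days after 2028/05/07 is 2028/08/05.
Adding 60 calendar days to 2028/08/05 gives 2028/10/04, which is the last day of the objection period.
The date closing becomes effective: counting 7 business days from Wednesday, 2028/10/04 (Oct 5, Oct 6, Oct 9, Oct 10, Oct 11, Oct 12, Oct 13, skipping weekends) reaches Friday, 2028/10/13.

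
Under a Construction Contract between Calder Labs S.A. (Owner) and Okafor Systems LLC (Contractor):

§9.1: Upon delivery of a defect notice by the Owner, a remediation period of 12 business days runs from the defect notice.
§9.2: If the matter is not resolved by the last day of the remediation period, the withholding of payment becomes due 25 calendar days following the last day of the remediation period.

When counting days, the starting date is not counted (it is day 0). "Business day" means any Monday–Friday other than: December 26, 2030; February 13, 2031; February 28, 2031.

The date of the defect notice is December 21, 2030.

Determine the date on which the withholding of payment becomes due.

February 2, 2031

From Saturday, December 21, 2030, 12 business days (Dec 23, Dec 24, Dec 25, Dec 27, …, Jan 6, Jan 7, Jan 8, skipping weekends and the listed holiday on Dec 26) brings us to Wednesday, January 8, 2031, which is the last day of the remediation period.
The date on which the withholding of payment becomes due: 25 calendar days after January 8, 2031 is February 2, 2031.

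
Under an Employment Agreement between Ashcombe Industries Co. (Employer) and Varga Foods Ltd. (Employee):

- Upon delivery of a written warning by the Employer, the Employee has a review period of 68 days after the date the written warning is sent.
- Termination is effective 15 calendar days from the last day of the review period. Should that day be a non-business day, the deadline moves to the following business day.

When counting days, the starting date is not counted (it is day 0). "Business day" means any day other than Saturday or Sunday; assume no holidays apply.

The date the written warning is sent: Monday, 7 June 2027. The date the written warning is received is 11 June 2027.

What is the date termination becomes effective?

30 August 2027

Adding 68 calendar days to 7 June 2027 gives 14 August 2027, which is the last day of the review period.
Adding 15 calendar days to 14 August 2027 gives 29 August 2027, which is the date termination becomes effective. That falls on a Sunday, so it rolls to the next business day, Monday, 30 August 2027.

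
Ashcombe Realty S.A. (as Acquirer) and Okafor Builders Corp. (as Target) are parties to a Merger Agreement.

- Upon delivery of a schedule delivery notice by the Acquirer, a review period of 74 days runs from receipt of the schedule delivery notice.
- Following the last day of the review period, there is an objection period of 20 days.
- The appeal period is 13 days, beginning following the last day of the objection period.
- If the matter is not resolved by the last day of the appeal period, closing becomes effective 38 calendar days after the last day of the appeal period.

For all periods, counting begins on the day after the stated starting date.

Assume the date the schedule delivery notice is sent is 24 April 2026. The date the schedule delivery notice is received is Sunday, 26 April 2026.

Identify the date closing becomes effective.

Adding 74 calendar days to 26 April 2026 gives 9 July 2026, which is the last day of the review period.
Adding 20 calendar days to 9 July 2026 gives 29 July 2026, which is the last day of the objection period.
The last day of the appeal period: 13 calendar days after 29 July 2026 is 11 August 2026.
The date closing becomes effective: 11 August 2026 + 38 days = 18 September 2026.

18 September 2026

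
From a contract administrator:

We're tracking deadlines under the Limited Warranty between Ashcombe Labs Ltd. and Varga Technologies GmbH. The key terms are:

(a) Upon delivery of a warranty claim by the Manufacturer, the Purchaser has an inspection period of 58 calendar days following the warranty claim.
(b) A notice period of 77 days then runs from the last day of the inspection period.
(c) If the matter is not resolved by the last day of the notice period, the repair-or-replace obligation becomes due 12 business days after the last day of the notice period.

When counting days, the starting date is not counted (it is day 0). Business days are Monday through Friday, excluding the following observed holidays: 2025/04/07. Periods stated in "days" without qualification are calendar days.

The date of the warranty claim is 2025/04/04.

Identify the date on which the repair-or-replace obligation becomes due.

Adding 58 calendar days to 2025/04/04 gives 2025/06/01, which is the last day of the inspection period.
The last day of the notice period: 77 calendar days after 2025/06/01 is 2025/08/17.
The date on which the repair-or-replace obligation becomes due: 12 business days after Sunday, 2025/08/17, skipping weekends — Aug 18, Aug 19, Aug 20, Aug 21, …, Aug 29, Sep 1, Sep 2 — lands on Tuesday, 2025/09/02.

2025/09/02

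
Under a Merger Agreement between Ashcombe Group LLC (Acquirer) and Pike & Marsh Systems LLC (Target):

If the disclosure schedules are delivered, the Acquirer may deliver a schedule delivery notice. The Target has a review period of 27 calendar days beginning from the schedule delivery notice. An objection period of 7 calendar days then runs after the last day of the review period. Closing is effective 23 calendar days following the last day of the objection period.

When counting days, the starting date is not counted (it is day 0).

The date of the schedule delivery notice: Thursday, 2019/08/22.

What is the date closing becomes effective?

2019/10/18

Adding 27 calendar days to 2019/08/22 gives 2019/09/18, which is the last day of the review period.
The last day of the objection period: 2019/09/18 + 7 days = 2019/09/25.
The date closing becomes effective: 2019/09/25 + 23 days = 2019/10/18.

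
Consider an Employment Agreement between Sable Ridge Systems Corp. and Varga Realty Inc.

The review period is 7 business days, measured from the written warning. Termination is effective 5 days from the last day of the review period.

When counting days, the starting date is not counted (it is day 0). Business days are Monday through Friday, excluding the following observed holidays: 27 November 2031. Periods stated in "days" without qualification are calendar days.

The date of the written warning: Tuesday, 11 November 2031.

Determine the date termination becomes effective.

25 November 2031

The last day of the review period: 7 business days after Tuesday, 11 November 2031, skipping weekends — Nov 12, Nov 13, Nov 14, Nov 17, Nov 18, Nov 19, Nov 20 — lands on Thursday, 20 November 2031.
Adding 5 calendar days to 20 November 2031 gives 25 November 2031, which is the date termination becomes effective.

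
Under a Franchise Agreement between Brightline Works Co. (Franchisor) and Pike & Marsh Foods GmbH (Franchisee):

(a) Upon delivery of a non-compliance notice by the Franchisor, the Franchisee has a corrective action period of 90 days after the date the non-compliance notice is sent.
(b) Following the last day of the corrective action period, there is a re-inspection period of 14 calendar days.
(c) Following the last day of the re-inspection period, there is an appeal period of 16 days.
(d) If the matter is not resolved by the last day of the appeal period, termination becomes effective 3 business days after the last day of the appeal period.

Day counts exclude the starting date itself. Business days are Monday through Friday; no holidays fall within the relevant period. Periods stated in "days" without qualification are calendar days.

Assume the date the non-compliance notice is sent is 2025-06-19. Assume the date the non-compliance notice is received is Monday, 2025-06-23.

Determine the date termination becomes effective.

2025-10-22

The last day of the corrective action period: 90 calendar days after 2025-06-19 is 2025-09-17.
The last day of the re-inspection period: 2025-09-17 + 14 days = 2025-10-01.
Adding 16 calendar days to 2025-10-01 gives 2025-10-17, which is the last day of the appeal period.
From Friday, 2025-10-17, 3 business days (Oct 20, Oct 21, Oct 22, skipping weekends) brings us to Wednesday, 2025-10-22, which is the date termination becomes effective.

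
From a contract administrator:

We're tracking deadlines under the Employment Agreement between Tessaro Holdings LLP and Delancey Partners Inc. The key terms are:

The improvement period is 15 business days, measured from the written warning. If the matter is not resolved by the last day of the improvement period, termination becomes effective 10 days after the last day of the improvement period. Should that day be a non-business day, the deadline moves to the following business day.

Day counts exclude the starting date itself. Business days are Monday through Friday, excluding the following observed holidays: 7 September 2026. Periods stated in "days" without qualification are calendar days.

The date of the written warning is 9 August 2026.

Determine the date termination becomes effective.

From Sunday, 9 August 2026, 15 business days (Aug 10, Aug 11, Aug 12, Aug 13, …, Aug 26, Aug 27, Aug 28, skipping weekends) brings us to Friday, 28 August 2026, which is the last day of the improvement period.
The date termination becomes effective: 28 August 2026 + 10 days = 7 September 2026. That falls on Monday, a listed holiday, so it rolls to the next business day, Tuesday, 8 September 2026.

8 September 2026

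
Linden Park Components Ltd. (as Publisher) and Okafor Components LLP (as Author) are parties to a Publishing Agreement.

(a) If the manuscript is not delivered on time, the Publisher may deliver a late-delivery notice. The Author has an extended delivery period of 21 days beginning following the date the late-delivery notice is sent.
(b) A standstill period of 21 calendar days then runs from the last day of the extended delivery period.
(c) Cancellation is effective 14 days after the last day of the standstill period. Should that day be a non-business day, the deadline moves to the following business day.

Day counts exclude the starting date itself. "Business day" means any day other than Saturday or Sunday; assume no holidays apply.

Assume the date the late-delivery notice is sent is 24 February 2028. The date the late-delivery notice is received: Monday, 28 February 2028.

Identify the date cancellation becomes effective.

Adding 21 calendar days to 24 February 2028 gives 16 March 2028, which is the last day of the extended delivery period.
The last day of the standstill period: 16 March 2028 + 21 days = 6 April 2028.
The date cancellation becomes effective: 6 April 2028 + 14 days = 20 April 2028. 20 April 2028 is a Thursday, so no roll-forward applies.

20 April 2028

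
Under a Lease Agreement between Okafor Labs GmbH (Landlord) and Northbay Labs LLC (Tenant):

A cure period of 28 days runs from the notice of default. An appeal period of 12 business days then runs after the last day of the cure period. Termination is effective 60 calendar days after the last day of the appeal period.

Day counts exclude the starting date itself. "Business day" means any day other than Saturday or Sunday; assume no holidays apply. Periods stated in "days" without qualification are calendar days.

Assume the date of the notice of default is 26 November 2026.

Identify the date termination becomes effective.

12 March 2027

The last day of the cure period: 28 calendar days after 26 November 2026 is 24 December 2026.
The last day of the appeal period: counting 12 business days from Thursday, 24 December 2026 (Dec 25, Dec 28, Dec 29, Dec 30, …, Jan 7, Jan 8, Jan 11, skipping weekends) reaches Monday, 11 January 2027.
The date termination becomes effective: 11 January 2027 + 60 days = 12 March 2027.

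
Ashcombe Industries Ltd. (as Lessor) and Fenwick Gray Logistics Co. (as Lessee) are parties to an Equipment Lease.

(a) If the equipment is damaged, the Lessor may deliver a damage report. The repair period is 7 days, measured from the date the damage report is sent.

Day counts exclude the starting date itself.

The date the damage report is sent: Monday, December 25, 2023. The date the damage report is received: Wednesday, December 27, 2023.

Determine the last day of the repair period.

Adding 7 calendar days to December 25, 2023 gives January 1, 2024, which is the last day of the repair period.

January 1, 2024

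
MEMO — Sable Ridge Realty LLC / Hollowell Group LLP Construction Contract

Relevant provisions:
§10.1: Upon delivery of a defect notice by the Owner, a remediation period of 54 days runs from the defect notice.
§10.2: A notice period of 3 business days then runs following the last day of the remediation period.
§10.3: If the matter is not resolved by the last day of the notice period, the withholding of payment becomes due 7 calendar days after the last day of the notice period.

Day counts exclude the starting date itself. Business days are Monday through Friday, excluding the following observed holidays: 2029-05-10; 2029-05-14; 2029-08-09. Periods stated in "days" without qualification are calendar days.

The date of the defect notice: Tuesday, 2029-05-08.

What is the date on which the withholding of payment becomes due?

Adding 54 calendar days to 2029-05-08 gives 2029-07-01, which is the last day of the remediation period.
The last day of the notice period: counting 3 business days from Sunday, 2029-07-01 (Jul 2, Jul 3, Jul 4, skipping weekends) reaches Wednesday, 2029-07-04.
Adding 7 calendar days to 2029-07-04 gives 2029-07-11, which is the date on which the withholding of payment becomes due.

2029-07-11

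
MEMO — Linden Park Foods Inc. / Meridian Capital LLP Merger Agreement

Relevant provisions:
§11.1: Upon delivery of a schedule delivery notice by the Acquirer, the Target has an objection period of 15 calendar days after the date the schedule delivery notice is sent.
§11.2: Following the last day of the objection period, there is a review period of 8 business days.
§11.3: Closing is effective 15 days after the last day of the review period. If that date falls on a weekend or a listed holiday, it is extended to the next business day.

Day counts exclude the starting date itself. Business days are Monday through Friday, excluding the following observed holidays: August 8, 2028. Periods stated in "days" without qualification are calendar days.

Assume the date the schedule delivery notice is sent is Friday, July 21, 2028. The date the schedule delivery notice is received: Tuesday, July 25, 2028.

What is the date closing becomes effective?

September 1, 2028

The last day of the objection period: July 21, 2028 + 15 days = August 5, 2028.
The last day of the review period: counting 8 business days from Saturday, August 5, 2028 (Aug 7, Aug 9, Aug 10, Aug 11, Aug 14, Aug 15, Aug 16, Aug 17, skipping weekends and the listed holiday on Aug 8) reaches Thursday, August 17, 2028.
The date closing becomes effective: 15 calendar days after August 17, 2028 is September 1, 2028. September 1, 2028 is a Friday and is not a listed holiday, so no roll-forward applies.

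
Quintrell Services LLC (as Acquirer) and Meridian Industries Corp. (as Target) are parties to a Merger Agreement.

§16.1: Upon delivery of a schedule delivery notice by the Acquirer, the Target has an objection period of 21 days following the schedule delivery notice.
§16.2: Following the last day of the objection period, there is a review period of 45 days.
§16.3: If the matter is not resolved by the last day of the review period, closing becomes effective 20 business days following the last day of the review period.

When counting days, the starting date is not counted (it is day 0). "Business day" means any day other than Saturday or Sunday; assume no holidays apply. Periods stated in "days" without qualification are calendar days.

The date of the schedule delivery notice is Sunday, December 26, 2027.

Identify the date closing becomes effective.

Adding 21 calendar days to December 26, 2027 gives January 16, 2028, which is the last day of the objection period.
The last day of the review period: January 16, 2028 + 45 days = March 1, 2028.
The date closing becomes effective: counting 20 business days from Wednesday, March 1, 2028 (Mar 2, Mar 3, Mar 6, Mar 7, …, Mar 27, Mar 28, Mar 29, skipping weekends) reaches Wednesday, March 29, 2028.

March 29, 2028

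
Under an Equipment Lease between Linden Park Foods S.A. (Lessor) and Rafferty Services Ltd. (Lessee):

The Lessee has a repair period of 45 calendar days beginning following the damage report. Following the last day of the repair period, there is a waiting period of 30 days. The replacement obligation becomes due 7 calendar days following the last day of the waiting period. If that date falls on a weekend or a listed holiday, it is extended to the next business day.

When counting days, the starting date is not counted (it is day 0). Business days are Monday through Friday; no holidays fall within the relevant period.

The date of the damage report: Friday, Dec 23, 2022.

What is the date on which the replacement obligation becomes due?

Adding 45 calendar days to Dec 23, 2022 gives Feb 6, 2023, which is the last day of the repair period.
Adding 30 calendar days to Feb 6, 2023 gives Mar 8, 2023, which is the last day of the waiting period.
Adding 7 calendar days to Mar 8, 2023 gives Mar 15, 2023, which is the date on which the replacement obligation becomes due. Mar 15, 2023 is a Wednesday, so no roll-forward applies.

Mar 15, 2023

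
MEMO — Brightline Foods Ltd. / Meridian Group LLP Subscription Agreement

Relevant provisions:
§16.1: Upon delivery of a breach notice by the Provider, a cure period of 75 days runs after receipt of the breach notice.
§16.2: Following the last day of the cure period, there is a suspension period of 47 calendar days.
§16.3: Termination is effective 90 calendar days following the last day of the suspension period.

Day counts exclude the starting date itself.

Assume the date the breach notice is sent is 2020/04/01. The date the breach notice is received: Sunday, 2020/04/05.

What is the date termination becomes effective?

2020/11/03

The last day of the cure period: 75 calendar days after 2020/04/05 is 2020/06/19.
The last day of the suspension period: 47 calendar days after 2020/06/19 is 2020/08/05.
The date termination becomes effective: 2020/08/05 + 90 days = 2020/11/03.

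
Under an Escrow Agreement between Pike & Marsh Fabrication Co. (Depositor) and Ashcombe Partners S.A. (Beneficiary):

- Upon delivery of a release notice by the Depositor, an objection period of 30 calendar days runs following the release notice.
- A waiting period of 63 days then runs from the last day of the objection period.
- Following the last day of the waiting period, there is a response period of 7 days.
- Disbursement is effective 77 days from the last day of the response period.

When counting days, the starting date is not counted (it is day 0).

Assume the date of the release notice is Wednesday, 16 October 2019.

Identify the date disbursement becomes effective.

The last day of the objection period: 30 calendar days after 16 October 2019 is 15 November 2019.
The last day of the waiting period: 15 November 2019 + 63 days = 17 January 2020.
The last day of the response period: 7 calendar days after 17 January 2020 is 24 January 2020.
The date disbursement becomes effective: 24 January 2020 + 77 days = 10 April 2020.

10 April 2020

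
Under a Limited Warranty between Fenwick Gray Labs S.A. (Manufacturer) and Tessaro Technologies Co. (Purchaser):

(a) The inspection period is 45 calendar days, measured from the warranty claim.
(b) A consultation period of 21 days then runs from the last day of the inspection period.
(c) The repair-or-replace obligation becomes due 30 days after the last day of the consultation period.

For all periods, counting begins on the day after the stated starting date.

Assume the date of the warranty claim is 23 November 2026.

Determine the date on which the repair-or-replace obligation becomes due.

27 February 2027

Adding 45 calendar days to 23 November 2026 gives 7 January 2027, which is the last day of the inspection period.
The last day of the consultation period: 7 January 2027 + 21 days = 28 January 2027.
The date on which the repair-or-replace obligation becomes due: 30 calendar days after 28 January 2027 is 27 February 2027.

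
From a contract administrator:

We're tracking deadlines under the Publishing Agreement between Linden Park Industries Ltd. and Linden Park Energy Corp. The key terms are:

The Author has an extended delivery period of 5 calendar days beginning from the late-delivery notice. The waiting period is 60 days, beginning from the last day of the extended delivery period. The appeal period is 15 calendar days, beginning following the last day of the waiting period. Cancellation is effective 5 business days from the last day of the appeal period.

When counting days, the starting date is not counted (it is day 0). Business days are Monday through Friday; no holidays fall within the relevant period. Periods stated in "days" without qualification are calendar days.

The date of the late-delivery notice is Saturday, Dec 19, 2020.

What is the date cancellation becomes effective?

The last day of the extended delivery period: Dec 19, 2020 + 5 days = Dec 24, 2020.
The last day of the waiting period: Dec 24, 2020 + 60 days = Feb 22, 2021.
The last day of the appeal period: Feb 22, 2021 + 15 days = Mar 9, 2021.
The date cancellation becomes effective: counting 5 business days from Tuesday, Mar 9, 2021 (Mar 10, Mar 11, Mar 12, Mar 15, Mar 16, skipping weekends) reaches Tuesday, Mar 16, 2021.

Mar 16, 2021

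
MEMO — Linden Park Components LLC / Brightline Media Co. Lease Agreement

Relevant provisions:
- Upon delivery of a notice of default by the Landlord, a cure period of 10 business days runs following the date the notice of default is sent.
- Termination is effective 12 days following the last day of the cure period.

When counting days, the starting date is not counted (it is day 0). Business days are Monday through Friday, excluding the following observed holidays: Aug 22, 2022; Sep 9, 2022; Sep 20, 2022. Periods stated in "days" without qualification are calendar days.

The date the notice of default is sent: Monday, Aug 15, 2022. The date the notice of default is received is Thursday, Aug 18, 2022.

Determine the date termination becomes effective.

The last day of the cure period: 10 business days after Monday, Aug 15, 2022, skipping weekends and the listed holiday on Aug 22 — Aug 16, Aug 17, Aug 18, Aug 19, Aug 23, Aug 24, Aug 25, Aug 26, Aug 29, Aug 30 — lands on Tuesday, Aug 30, 2022.
The date termination becomes effective: Aug 30, 2022 + 12 days = Sep 11, 2022.

Sep 11, 2022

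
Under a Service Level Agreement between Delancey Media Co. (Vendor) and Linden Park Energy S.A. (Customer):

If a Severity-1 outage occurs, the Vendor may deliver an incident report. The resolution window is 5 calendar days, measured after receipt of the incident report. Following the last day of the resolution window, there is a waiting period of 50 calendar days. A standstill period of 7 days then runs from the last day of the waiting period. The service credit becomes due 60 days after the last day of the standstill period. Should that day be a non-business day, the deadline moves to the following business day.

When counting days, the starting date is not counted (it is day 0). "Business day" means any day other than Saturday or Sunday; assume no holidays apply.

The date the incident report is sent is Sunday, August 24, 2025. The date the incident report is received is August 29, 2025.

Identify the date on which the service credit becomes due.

December 29, 2025

The last day of the resolution window: 5 calendar days after August 29, 2025 is September 3, 2025.
The last day of the waiting period: 50 calendar days after September 3, 2025 is October 23, 2025.
The last day of the standstill period: 7 calendar days after October 23, 2025 is October 30, 2025.
The date on which the service credit becomes due: October 30, 2025 + 60 days = December 29, 2025. December 29, 2025 is a Monday, so no roll-forward applies.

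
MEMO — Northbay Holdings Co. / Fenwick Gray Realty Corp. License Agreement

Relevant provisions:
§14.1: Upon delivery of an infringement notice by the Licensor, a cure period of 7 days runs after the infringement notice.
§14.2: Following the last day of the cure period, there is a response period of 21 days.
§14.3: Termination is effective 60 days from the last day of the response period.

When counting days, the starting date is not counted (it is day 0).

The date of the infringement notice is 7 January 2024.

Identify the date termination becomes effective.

Adding 7 calendar days to 7 January 2024 gives 14 January 2024, which is the last day of the cure period.
The last day of the response period: 14 January 2024 + 21 days = 4 February 2024.
The date termination becomes effective: 4 February 2024 + 60 days = 4 April 2024.

4 April 2024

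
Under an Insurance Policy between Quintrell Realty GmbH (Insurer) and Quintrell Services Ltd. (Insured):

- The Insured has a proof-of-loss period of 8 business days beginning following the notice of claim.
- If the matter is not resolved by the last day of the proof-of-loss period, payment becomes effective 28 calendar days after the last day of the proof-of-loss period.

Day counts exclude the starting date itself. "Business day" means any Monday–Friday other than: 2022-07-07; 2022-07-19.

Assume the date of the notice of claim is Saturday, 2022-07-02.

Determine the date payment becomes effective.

2022-08-11

From Saturday, 2022-07-02, 8 business days (Jul 4, Jul 5, Jul 6, Jul 8, Jul 11, Jul 12, Jul 13, Jul 14, skipping weekends and the listed holiday on Jul 7) brings us to Thursday, 2022-07-14, which is the last day of the proof-of-loss period.
Adding 28 calendar days to 2022-07-14 gives 2022-08-11, which is the date payment becomes effective.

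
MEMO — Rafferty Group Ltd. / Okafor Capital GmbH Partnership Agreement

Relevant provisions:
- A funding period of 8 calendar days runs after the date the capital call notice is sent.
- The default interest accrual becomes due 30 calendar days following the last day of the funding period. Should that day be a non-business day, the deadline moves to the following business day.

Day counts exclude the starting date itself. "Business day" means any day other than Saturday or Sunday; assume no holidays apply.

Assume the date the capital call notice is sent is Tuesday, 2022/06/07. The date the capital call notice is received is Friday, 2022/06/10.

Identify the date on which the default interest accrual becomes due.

2022/07/15

Adding 8 calendar days to 2022/06/07 gives 2022/06/15, which is the last day of the funding period.
The date on which the default interest accrual becomes due: 2022/06/15 + 30 days = 2022/07/15. 2022/07/15 is a Friday, so no roll-forward applies.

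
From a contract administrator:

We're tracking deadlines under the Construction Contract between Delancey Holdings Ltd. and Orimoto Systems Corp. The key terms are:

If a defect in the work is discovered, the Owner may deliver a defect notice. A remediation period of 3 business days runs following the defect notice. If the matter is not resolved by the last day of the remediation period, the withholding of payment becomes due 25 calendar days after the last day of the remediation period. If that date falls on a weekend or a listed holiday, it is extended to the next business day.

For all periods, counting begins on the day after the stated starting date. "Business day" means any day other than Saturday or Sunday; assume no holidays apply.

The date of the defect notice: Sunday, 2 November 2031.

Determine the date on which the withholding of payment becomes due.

From Sunday, 2 November 2031, 3 business days (Nov 3, Nov 4, Nov 5, skipping weekends) brings us to Wednesday, 5 November 2031, which is the last day of the remediation period.
The date on which the withholding of payment becomes due: 25 calendar days after 5 November 2031 is 30 November 2031. That falls on a Sunday, so it rolls to the next business day, Monday, 1 December 2031.

1 December 2031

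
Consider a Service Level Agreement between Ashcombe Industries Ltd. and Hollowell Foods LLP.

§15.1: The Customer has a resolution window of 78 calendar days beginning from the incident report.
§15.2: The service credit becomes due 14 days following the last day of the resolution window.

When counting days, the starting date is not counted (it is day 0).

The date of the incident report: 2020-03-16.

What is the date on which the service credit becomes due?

Adding 78 calendar days to 2020-03-16 gives 2020-06-02, which is the last day of the resolution window.
Adding 14 calendar days to 2020-06-02 gives 2020-06-16, which is the date on which the service credit becomes due.

2020-06-16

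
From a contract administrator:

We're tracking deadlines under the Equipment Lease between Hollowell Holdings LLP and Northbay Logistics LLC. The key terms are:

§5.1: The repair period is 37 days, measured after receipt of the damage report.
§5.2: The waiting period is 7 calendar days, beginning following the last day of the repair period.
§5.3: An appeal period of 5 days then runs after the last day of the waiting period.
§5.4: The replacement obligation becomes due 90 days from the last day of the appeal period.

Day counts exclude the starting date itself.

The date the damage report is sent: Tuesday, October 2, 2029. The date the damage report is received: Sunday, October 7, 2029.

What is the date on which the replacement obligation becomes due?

February 23, 2030

The last day of the repair period: 37 calendar days after October 7, 2029 is November 13, 2029.
The last day of the waiting period: 7 calendar days after November 13, 2029 is November 20, 2029.
Adding 5 calendar days to November 20, 2029 gives November 25, 2029, which is the last day of the appeal period.
The date on which the replacement obligation becomes due: November 25, 2029 + 90 days = February 23, 2030.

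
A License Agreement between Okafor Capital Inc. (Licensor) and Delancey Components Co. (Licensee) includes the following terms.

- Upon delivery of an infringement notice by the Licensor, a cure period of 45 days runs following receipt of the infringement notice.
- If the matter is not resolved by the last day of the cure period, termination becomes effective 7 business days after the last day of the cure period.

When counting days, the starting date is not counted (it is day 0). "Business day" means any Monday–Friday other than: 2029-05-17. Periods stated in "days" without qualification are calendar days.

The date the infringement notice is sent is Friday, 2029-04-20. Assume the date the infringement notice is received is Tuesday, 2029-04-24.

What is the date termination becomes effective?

2029-06-19

The last day of the cure period: 45 calendar days after 2029-04-24 is 2029-06-08.
The date termination becomes effective: counting 7 business days from Friday, 2029-06-08 (Jun 11, Jun 12, Jun 13, Jun 14, Jun 15, Jun 18, Jun 19, skipping weekends) reaches Tuesday, 2029-06-19.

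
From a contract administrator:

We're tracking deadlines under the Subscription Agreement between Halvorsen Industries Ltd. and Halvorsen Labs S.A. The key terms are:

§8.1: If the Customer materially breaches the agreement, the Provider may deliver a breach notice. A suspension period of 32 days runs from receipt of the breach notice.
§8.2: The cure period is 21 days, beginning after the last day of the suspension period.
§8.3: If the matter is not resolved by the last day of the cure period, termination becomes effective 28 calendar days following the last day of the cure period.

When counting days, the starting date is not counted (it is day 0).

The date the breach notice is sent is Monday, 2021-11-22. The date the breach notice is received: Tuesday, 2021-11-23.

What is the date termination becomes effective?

The last day of the suspension period: 2021-11-23 + 32 days = 2021-12-25.
The last day of the cure period: 2021-12-25 + 21 days = 2022-01-15.
The date termination becomes effective: 28 calendar days after 2022-01-15 is 2022-02-12.

2022-02-12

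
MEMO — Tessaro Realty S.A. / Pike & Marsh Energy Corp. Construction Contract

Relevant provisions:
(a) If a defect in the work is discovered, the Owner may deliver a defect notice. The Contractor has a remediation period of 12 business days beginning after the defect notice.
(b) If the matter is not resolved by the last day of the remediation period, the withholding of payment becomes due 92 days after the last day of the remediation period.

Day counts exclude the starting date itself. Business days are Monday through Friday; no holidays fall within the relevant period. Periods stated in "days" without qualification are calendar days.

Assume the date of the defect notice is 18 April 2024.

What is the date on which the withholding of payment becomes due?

From Thursday, 18 April 2024, 12 business days (Apr 19, Apr 22, Apr 23, Apr 24, …, May 2, May 3, May 6, skipping weekends) brings us to Monday, 6 May 2024, which is the last day of the remediation period.
The date on which the withholding of payment becomes due: 6 May 2024 + 92 days = 6 August 2024.

6 August 2024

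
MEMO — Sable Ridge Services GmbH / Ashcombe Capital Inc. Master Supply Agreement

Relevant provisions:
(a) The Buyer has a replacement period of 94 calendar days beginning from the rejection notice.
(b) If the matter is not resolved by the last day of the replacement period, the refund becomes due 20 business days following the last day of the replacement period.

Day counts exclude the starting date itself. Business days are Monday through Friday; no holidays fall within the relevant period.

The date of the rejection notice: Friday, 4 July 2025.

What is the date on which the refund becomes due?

3 November 2025

Adding 94 calendar days to 4 July 2025 gives 6 October 2025, which is the last day of the replacement period.
The date on which the refund becomes due: counting 20 business days from Monday, 6 October 2025 (Oct 7, Oct 8, Oct 9, Oct 10, …, Oct 30, Oct 31, Nov 3, skipping weekends) reaches Monday, 3 November 2025.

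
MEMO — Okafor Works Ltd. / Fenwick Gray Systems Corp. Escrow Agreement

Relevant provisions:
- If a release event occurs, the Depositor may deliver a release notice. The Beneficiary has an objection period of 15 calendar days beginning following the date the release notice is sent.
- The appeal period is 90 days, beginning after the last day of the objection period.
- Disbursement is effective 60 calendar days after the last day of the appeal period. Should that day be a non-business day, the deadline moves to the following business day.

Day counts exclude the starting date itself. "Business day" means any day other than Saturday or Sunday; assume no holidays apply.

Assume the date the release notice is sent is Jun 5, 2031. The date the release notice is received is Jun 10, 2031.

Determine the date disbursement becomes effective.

Nov 17, 2031

Adding 15 calendar days to Jun 5, 2031 gives Jun 20, 2031, which is the last day of the objection period.
The last day of the appeal period: Jun 20, 2031 + 90 days = Sep 18, 2031.
The date disbursement becomes effective: 60 calendar days after Sep 18, 2031 is Nov 17, 2031. Nov 17, 2031 is a Monday, so no roll-forward applies.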